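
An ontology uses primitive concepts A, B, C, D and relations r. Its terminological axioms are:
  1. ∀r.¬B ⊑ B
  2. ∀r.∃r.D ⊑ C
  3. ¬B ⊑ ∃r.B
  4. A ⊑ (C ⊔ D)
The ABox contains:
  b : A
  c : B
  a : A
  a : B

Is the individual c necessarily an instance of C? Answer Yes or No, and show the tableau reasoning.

1. c : C?  L(c) = {B} ∪ {¬C}
   open: L(c) ⊇ {B, ¬A, ¬C, ∃r.∀r.¬D} (+ ∃-successors) — c ∉ C possible
2. Hence c : C: not entailed.

No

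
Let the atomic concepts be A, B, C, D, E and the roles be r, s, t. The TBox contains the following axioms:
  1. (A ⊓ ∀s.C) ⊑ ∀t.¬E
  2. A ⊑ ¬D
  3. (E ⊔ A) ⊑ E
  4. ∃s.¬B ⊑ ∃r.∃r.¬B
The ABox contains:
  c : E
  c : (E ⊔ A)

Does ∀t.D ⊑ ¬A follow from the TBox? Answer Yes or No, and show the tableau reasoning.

No

1. ∀t.D ⊑ ¬A  ⇔  (∀t.D ⊓ A) unsat w.r.t. T
   apply at x₀: A⊑¬D
   open: L(x₀) ⊇ {A, E, ¬D, ∀s.B, ∀t.D, …} (+ ∃-successors)
2. Hence ∀t.D ⊑ ¬A: not entailed.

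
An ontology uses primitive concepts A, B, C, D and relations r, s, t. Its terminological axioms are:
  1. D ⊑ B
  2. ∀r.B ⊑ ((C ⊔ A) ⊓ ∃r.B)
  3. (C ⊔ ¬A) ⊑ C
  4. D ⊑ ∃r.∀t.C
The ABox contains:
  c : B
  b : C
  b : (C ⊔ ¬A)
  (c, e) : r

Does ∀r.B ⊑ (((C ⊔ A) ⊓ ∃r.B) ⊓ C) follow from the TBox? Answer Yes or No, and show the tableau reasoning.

No

1. ∀r.B ⊑ (((C ⊔ A) ⊓ ∃r.B) ⊓ C)  ⇔  (∀r.B ⊓ (((¬C ⊓ ¬A) ⊔ ∀r.¬B) ⊔ ¬C)) unsat w.r.t. T
   apply at x₀: ∀r.B⊑((C ⊔ A) ⊓ ∃r.B)
   open: L(x₀) ⊇ {A, ¬C, ¬D, ∀r.B, ∃r.B} (+ ∃-successors)
2. Hence ∀r.B ⊑ (((C ⊔ A) ⊓ ∃r.B) ⊓ C): not entailed.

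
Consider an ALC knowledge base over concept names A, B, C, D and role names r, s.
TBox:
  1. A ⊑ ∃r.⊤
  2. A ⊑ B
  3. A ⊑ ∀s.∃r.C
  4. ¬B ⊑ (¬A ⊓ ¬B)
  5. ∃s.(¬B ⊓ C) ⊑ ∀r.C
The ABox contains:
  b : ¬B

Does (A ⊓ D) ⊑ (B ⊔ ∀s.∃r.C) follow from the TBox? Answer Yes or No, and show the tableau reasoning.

Yes

1. (A ⊓ D) ⊑ (B ⊔ ∀s.∃r.C)  ⇔  ((A ⊓ D) ⊓ (¬B ⊓ ∃s.∀r.¬C)) unsat w.r.t. T
   all branches close; clash {B, ¬B} at x₀
2. Hence (A ⊓ D) ⊑ (B ⊔ ∀s.∃r.C): entailed.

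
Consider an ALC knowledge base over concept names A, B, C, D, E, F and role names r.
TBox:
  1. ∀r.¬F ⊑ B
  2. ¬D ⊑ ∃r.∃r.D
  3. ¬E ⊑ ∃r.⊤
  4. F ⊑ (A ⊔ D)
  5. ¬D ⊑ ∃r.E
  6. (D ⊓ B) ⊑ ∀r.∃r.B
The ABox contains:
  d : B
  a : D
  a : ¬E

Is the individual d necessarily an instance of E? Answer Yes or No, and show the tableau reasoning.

1. d : E?  L(d) = {B} ∪ {¬E}
   apply at d: ¬E⊑∃r.⊤
   open: L(d) ⊇ {B, D, ¬E, ¬F, ∀r.∃r.B, …} (+ ∃-successors) — d ∉ E possible
2. Hence d : E: not entailed.

No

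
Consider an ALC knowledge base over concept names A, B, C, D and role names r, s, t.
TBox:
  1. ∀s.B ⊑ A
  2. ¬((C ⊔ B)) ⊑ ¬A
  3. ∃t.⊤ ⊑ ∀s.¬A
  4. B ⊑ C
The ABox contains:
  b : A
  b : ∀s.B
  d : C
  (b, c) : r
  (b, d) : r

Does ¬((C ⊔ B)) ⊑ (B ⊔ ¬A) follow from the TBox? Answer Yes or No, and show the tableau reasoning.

Yes

1. ¬((C ⊔ B)) ⊑ (B ⊔ ¬A)  ⇔  ((¬C ⊓ ¬B) ⊓ (¬B ⊓ A)) unsat w.r.t. T
   all branches close; clash {A, ¬A} at x₀
2. Hence ¬((C ⊔ B)) ⊑ (B ⊔ ¬A): entailed.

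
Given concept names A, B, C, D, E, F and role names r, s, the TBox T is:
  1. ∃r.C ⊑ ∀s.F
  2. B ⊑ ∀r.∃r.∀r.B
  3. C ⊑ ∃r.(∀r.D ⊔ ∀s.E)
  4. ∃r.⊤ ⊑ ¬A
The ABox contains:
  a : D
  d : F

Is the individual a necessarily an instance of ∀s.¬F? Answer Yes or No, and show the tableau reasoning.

1. a : ∀s.¬F?  L(a) = {D} ∪ {∃s.F}
   open: L(a) ⊇ {D, ¬B, ¬C, ∀r.¬C, ∀r.⊥, …} (+ ∃-successors) — a ∉ ∀s.¬F possible
2. Hence a : ∀s.¬F: not entailed.

No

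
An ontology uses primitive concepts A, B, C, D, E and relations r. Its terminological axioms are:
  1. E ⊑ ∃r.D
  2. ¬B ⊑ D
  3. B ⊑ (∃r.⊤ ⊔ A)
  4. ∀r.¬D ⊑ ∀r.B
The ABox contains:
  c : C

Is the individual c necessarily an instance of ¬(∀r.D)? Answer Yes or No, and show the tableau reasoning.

No

1. c : ¬(∀r.D)?  L(c) = {C} ∪ {∀r.D}
   open: L(c) ⊇ {B, C, ¬E, ∀r.D, ∃r.D, …} (+ ∃-successors) — c ∉ ¬(∀r.D) possible
2. Hence c : ¬(∀r.D): not entailed.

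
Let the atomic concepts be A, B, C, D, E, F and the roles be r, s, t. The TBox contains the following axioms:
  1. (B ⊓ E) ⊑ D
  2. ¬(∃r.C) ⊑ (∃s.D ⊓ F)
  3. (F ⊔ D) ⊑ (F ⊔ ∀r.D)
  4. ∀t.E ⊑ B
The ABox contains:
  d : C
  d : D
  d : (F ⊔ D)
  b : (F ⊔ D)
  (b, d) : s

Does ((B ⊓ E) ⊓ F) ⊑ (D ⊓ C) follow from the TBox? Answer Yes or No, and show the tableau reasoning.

1. ((B ⊓ E) ⊓ F) ⊑ (D ⊓ C)  ⇔  (((B ⊓ E) ⊓ F) ⊓ (¬D ⊔ ¬C)) unsat w.r.t. T
   apply at x₀: (B ⊓ E)⊑D
   open: L(x₀) ⊇ {B, D, E, F, ¬C, …} (+ ∃-successors)
2. Hence ((B ⊓ E) ⊓ F) ⊑ (D ⊓ C): not entailed.

No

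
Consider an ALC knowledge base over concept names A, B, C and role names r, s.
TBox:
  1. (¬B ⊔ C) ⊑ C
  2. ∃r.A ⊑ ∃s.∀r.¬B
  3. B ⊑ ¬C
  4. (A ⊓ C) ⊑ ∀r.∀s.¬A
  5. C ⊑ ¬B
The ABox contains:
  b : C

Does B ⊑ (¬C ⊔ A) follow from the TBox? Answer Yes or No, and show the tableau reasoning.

Yes

1. B ⊑ (¬C ⊔ A)  ⇔  (B ⊓ (C ⊓ ¬A)) unsat w.r.t. T
   all branches close; clash {C, ¬C} at x₀
2. Hence B ⊑ (¬C ⊔ A): entailed.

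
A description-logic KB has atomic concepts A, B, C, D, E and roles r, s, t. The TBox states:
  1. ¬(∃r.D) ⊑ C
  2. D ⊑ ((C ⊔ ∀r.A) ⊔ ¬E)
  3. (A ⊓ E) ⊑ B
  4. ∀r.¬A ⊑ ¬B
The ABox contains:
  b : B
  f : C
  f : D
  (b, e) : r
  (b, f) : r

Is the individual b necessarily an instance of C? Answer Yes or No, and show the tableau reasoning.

1. b : C?  L(b) = {B} ∪ {¬C}
   open: L(b) ⊇ {B, ¬C, ¬D, ∃r.A, ∃r.D} (+ ∃-successors) — b ∉ C possible
2. Hence b : C: not entailed.

No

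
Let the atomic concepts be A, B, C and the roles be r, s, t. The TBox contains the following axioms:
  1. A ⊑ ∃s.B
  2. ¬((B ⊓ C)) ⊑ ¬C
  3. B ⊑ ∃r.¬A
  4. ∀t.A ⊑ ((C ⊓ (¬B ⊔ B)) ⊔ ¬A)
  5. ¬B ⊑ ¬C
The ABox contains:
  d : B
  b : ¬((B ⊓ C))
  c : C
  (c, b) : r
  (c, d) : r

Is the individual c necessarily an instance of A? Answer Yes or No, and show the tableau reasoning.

1. c : A?  L(c) = {C} ∪ {¬A}
   open: L(c) ⊇ {B, C, ¬A, ∃r.¬A, ∃t.¬A} (+ ∃-successors) — c ∉ A possible
2. Hence c : A: not entailed.

No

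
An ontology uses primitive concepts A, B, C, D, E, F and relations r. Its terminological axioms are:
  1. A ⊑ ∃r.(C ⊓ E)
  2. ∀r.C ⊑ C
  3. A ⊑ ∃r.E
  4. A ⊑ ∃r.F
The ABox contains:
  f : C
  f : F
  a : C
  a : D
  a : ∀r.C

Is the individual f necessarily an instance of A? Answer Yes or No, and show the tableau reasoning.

No

1. f : A?  L(f) = {C, F} ∪ {¬A}
   open: L(f) ⊇ {C, F, ¬A} — f ∉ A possible
2. Hence f : A: not entailed.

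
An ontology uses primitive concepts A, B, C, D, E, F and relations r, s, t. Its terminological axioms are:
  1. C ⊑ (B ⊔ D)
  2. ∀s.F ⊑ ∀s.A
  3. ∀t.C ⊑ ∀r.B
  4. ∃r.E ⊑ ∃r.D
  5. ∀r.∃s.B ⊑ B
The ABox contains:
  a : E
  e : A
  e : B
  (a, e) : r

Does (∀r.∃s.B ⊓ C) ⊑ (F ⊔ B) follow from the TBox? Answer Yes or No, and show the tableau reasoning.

1. (∀r.∃s.B ⊓ C) ⊑ (F ⊔ B)  ⇔  ((∀r.∃s.B ⊓ C) ⊓ (¬F ⊓ ¬B)) unsat w.r.t. T
   all branches close; clash {B, ¬B} at x₀
2. Hence (∀r.∃s.B ⊓ C) ⊑ (F ⊔ B): entailed.

Yes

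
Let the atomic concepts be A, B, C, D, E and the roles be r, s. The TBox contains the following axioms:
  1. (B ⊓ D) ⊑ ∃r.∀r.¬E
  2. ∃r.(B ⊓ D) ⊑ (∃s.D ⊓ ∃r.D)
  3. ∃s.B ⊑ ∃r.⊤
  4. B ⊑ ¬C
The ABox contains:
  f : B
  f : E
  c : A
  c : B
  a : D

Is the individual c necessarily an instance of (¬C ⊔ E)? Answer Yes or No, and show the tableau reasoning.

1. c : (¬C ⊔ E)?  L(c) = {A, B} ∪ {(C ⊓ ¬E)}
   clash {C, ¬C} at c — c ∈ (¬C ⊔ E)
2. Hence c : (¬C ⊔ E): entailed.

Yes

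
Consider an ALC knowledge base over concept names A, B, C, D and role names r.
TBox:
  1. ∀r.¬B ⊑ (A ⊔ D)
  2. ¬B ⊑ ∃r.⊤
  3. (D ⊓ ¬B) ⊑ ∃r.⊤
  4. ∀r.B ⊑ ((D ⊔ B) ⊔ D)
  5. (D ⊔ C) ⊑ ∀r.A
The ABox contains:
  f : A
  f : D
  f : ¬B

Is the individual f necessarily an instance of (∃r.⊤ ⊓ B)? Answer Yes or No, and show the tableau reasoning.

1. f : (∃r.⊤ ⊓ B)?  L(f) = {A, D, ¬B} ∪ {(∀r.⊥ ⊔ ¬B)}
   apply at f: ¬B⊑∃r.⊤
   open: L(f) ⊇ {A, D, ¬B, ∀r.A, ∃r.B, …} (+ ∃-successors) — f ∉ (∃r.⊤ ⊓ B) possible
2. Hence f : (∃r.⊤ ⊓ B): not entailed.

No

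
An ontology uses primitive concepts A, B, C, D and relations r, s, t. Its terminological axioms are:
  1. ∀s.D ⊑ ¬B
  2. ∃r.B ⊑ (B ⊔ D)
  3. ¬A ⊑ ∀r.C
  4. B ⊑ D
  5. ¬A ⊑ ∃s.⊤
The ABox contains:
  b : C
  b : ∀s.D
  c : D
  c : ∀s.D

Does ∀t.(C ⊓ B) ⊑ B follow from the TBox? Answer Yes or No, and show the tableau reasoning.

1. ∀t.(C ⊓ B) ⊑ B  ⇔  (∀t.(C ⊓ B) ⊓ ¬B) unsat w.r.t. T
   open: L(x₀) ⊇ {A, ¬B, ∀r.¬B, ∀t.(C ⊓ B)}
2. Hence ∀t.(C ⊓ B) ⊑ B: not entailed.

No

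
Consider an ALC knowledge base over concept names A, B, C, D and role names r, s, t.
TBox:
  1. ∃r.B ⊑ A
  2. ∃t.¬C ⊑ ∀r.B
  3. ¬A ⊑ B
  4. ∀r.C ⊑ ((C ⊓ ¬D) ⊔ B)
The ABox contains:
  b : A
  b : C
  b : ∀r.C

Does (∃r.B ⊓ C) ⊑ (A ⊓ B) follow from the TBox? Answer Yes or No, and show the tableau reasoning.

No

1. (∃r.B ⊓ C) ⊑ (A ⊓ B)  ⇔  ((∃r.B ⊓ C) ⊓ (¬A ⊔ ¬B)) unsat w.r.t. T
   apply at x₀: ∃r.B⊑A
   open: L(x₀) ⊇ {A, C, ¬B, ∀t.C, ∃r.B, …} (+ ∃-successors)
2. Hence (∃r.B ⊓ C) ⊑ (A ⊓ B): not entailed.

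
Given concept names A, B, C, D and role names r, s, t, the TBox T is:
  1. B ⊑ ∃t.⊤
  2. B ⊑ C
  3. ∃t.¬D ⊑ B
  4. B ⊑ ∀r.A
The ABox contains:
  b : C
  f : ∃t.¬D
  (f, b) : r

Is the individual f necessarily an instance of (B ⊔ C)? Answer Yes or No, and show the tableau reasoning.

Yes

1. f : (B ⊔ C)?  L(f) = {∃t.¬D} ∪ {(¬B ⊓ ¬C)}
   clash {B, ¬B} at f — f ∈ (B ⊔ C)
2. Hence f : (B ⊔ C): entailed.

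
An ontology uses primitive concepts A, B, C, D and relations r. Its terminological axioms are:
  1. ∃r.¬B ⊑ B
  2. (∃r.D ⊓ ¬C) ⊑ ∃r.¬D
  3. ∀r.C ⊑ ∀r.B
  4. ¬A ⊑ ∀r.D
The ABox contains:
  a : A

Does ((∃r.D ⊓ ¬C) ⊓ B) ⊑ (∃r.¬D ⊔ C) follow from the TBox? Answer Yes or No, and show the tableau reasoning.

1. ((∃r.D ⊓ ¬C) ⊓ B) ⊑ (∃r.¬D ⊔ C)  ⇔  (((∃r.D ⊓ ¬C) ⊓ B) ⊓ (∀r.D ⊓ ¬C)) unsat w.r.t. T
   all branches close; clash {D, ¬D} at an ∃-successor
2. Hence ((∃r.D ⊓ ¬C) ⊓ B) ⊑ (∃r.¬D ⊔ C): entailed.

Yes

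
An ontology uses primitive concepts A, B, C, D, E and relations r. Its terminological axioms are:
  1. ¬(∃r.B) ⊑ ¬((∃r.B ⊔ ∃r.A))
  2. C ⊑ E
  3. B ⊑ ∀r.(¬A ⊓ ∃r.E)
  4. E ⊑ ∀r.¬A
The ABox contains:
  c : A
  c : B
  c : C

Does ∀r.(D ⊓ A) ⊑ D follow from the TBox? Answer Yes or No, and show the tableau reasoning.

1. ∀r.(D ⊓ A) ⊑ D  ⇔  (∀r.(D ⊓ A) ⊓ ¬D) unsat w.r.t. T
   open: L(x₀) ⊇ {¬B, ¬C, ¬D, ¬E, ∀r.(D ⊓ A), …} (+ ∃-successors)
2. Hence ∀r.(D ⊓ A) ⊑ D: not entailed.

No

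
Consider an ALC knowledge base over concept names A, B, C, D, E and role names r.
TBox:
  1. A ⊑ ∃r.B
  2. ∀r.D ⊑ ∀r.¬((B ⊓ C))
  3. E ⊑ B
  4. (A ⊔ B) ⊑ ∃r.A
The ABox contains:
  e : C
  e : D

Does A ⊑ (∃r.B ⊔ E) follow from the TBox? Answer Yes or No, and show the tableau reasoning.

Yes

1. A ⊑ (∃r.B ⊔ E)  ⇔  (A ⊓ (∀r.¬B ⊓ ¬E)) unsat w.r.t. T
   all branches close; clash {B, ¬B} at an ∃-successor
2. Hence A ⊑ (∃r.B ⊔ E): entailed.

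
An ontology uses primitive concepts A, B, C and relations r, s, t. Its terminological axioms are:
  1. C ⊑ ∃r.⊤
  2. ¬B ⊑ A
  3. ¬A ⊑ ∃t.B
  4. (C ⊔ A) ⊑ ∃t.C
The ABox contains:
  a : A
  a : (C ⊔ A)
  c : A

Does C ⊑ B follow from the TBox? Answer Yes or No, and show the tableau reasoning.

No

1. C ⊑ B  ⇔  (C ⊓ ¬B) unsat w.r.t. T
   apply at x₀: C⊑∃r.⊤; ¬B⊑A
   open: L(x₀) ⊇ {A, C, ¬B, ∃r.⊤, ∃t.C} (+ ∃-successors)
2. Hence C ⊑ B: not entailed.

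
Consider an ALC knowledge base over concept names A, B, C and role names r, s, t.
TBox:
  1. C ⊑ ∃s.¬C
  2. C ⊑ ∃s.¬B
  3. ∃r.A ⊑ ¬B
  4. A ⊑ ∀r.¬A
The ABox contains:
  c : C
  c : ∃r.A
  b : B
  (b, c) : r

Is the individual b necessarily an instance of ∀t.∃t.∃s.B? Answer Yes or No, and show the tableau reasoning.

1. b : ∀t.∃t.∃s.B?  L(b) = {B} ∪ {∃t.∀t.∀s.¬B}
   open: L(b) ⊇ {B, ¬A, ¬C, ∀r.¬A, ∃t.∀t.∀s.¬B} (+ ∃-successors) — b ∉ ∀t.∃t.∃s.B possible
2. Hence b : ∀t.∃t.∃s.B: not entailed.

No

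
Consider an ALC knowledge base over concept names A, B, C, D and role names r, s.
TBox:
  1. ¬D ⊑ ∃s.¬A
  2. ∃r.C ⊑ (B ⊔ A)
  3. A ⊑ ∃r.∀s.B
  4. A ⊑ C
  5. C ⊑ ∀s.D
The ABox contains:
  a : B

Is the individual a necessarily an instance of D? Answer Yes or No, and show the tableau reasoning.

1. a : D?  L(a) = {B} ∪ {¬D}
   apply at a: ¬D⊑∃s.¬A
   open: L(a) ⊇ {B, ¬A, ¬C, ¬D, ∀r.¬C, …} (+ ∃-successors) — a ∉ D possible
2. Hence a : D: not entailed.

No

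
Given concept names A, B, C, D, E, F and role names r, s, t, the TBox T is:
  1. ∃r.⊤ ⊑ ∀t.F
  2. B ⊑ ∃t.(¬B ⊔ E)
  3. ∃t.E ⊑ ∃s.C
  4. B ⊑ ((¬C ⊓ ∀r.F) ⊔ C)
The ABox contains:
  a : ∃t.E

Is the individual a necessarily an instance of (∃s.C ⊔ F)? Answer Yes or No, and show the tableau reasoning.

Yes

1. a : (∃s.C ⊔ F)?  L(a) = {∃t.E} ∪ {(∀s.¬C ⊓ ¬F)}
   clash {C, ¬C} at an ∃-successor — a ∈ (∃s.C ⊔ F)
2. Hence a : (∃s.C ⊔ F): entailed.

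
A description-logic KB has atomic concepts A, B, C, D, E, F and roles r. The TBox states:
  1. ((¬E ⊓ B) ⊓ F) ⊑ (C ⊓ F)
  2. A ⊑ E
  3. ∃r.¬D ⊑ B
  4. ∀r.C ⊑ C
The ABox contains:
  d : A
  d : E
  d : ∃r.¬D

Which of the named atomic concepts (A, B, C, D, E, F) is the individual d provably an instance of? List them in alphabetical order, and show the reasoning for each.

1. d : A?  L(d) = {A, E, ∃r.¬D} ∪ {¬A}
   clash {A, ¬A} at d — d ∈ A
2. d : B?  L(d) = {A, E, ∃r.¬D} ∪ {¬B}
   clash {B, ¬B} at d — d ∈ B
3. d : C?  L(d) = {A, E, ∃r.¬D} ∪ {¬C}
   apply at d: ∃r.¬D⊑B
   open: L(d) ⊇ {A, B, E, ¬C, ∃r.¬C, …} (+ ∃-successors) — d ∉ C possible
4. d : D?  L(d) = {A, E, ∃r.¬D} ∪ {¬D}
   apply at d: ∃r.¬D⊑B
   open: L(d) ⊇ {A, B, E, ¬D, ∃r.¬C, …} (+ ∃-successors) — d ∉ D possible
5. d : E?  L(d) = {A, E, ∃r.¬D} ∪ {¬E}
   clash {E, ¬E} at d — d ∈ E
6. d : F?  L(d) = {A, E, ∃r.¬D} ∪ {¬F}
   apply at d: ∃r.¬D⊑B
   open: L(d) ⊇ {A, B, E, ¬F, ∃r.¬C, …} (+ ∃-successors) — d ∉ F possible
7. Entailed for d: {A, B, E}

{A, B, E}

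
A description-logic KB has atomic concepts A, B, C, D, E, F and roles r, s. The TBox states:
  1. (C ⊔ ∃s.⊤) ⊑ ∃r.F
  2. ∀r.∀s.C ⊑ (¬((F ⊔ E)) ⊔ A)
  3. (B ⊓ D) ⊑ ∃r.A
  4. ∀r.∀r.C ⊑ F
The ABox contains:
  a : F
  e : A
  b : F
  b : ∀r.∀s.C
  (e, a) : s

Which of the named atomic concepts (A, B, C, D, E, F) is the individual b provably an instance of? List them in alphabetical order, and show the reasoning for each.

{A, F}

1. b : A?  L(b) = {F, ∀r.∀s.C} ∪ {¬A}
   clash {A, ¬A} at b — b ∈ A
2. b : B?  L(b) = {F, ∀r.∀s.C} ∪ {¬B}
   apply at b: ∀r.∀s.C⊑(¬((F ⊔ E)) ⊔ A)
   open: L(b) ⊇ {A, F, ¬B, ¬C, ∀r.∀s.C, …} — b ∉ B possible
3. b : C?  L(b) = {F, ∀r.∀s.C} ∪ {¬C}
   apply at b: ∀r.∀s.C⊑(¬((F ⊔ E)) ⊔ A)
   open: L(b) ⊇ {A, F, ¬B, ¬C, ∀r.∀s.C, …} — b ∉ C possible
4. b : D?  L(b) = {F, ∀r.∀s.C} ∪ {¬D}
   apply at b: ∀r.∀s.C⊑(¬((F ⊔ E)) ⊔ A)
   open: L(b) ⊇ {A, F, ¬C, ¬D, ∀r.∀s.C, …} — b ∉ D possible
5. b : E?  L(b) = {F, ∀r.∀s.C} ∪ {¬E}
   apply at b: ∀r.∀s.C⊑(¬((F ⊔ E)) ⊔ A)
   open: L(b) ⊇ {A, F, ¬B, ¬C, ¬E, …} — b ∉ E possible
6. b : F?  L(b) = {F, ∀r.∀s.C} ∪ {¬F}
   clash {F, ¬F} at b — b ∈ F
7. Entailed for b: {A, F}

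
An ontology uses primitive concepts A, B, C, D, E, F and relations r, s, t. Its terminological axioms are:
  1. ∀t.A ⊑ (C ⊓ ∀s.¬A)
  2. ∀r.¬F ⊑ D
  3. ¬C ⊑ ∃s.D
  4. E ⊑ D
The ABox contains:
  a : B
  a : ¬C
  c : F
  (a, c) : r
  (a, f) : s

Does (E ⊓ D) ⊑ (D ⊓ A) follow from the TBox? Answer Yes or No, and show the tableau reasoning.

1. (E ⊓ D) ⊑ (D ⊓ A)  ⇔  ((E ⊓ D) ⊓ (¬D ⊔ ¬A)) unsat w.r.t. T
   open: L(x₀) ⊇ {C, D, E, ¬A, ∃t.¬A} (+ ∃-successors)
2. Hence (E ⊓ D) ⊑ (D ⊓ A): not entailed.

No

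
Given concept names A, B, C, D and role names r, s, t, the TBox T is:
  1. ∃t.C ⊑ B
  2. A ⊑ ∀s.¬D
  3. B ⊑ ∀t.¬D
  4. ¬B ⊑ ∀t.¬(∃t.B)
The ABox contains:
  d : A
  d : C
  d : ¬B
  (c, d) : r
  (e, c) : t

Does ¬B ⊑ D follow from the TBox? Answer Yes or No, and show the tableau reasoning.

No

1. ¬B ⊑ D  ⇔  (¬B ⊓ ¬D) unsat w.r.t. T
   apply at x₀: ¬B⊑∀t.¬(∃t.B)
   open: L(x₀) ⊇ {¬A, ¬B, ¬D, ∀t.¬C, ∀t.∀t.¬B}
2. Hence ¬B ⊑ D: not entailed.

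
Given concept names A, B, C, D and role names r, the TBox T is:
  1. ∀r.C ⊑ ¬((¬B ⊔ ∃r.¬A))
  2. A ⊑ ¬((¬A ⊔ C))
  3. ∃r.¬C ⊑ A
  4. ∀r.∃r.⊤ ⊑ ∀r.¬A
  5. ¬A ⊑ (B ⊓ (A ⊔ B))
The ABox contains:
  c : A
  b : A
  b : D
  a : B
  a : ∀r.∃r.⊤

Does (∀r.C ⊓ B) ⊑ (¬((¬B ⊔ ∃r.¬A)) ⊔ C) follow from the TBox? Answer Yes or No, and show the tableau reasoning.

Yes

1. (∀r.C ⊓ B) ⊑ (¬((¬B ⊔ ∃r.¬A)) ⊔ C)  ⇔  ((∀r.C ⊓ B) ⊓ ((¬B ⊔ ∃r.¬A) ⊓ ¬C)) unsat w.r.t. T
   all branches close; clash {A, ¬A} at an ∃-successor
2. Hence (∀r.C ⊓ B) ⊑ (¬((¬B ⊔ ∃r.¬A)) ⊔ C): entailed.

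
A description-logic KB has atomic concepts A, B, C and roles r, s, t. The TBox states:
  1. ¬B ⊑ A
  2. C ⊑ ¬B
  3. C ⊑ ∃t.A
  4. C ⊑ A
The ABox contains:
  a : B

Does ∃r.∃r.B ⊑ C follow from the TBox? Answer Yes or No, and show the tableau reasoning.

1. ∃r.∃r.B ⊑ C  ⇔  (∃r.∃r.B ⊓ ¬C) unsat w.r.t. T
   open: L(x₀) ⊇ {B, ¬C, ∃r.∃r.B} (+ ∃-successors)
2. Hence ∃r.∃r.B ⊑ C: not entailed.

No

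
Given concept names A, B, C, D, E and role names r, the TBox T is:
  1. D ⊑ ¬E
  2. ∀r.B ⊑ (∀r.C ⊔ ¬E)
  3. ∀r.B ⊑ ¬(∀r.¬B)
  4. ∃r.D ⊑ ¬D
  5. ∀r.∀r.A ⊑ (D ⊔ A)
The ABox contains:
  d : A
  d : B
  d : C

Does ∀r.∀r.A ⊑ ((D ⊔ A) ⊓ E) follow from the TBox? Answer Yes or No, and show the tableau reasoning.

1. ∀r.∀r.A ⊑ ((D ⊔ A) ⊓ E)  ⇔  (∀r.∀r.A ⊓ ((¬D ⊓ ¬A) ⊔ ¬E)) unsat w.r.t. T
   apply at x₀: ∀r.∀r.A⊑(D ⊔ A)
   open: L(x₀) ⊇ {A, ¬D, ¬E, ∀r.∀r.A, ∃r.¬B} (+ ∃-successors)
2. Hence ∀r.∀r.A ⊑ ((D ⊔ A) ⊓ E): not entailed.

No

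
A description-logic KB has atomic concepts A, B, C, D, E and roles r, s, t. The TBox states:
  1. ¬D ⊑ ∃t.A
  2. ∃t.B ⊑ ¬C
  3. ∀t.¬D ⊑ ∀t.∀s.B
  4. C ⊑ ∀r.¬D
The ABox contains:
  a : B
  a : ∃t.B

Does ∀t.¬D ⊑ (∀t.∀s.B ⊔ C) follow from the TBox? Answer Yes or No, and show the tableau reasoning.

Yes

1. ∀t.¬D ⊑ (∀t.∀s.B ⊔ C)  ⇔  (∀t.¬D ⊓ (∃t.∃s.¬B ⊓ ¬C)) unsat w.r.t. T
   all branches close; clash {B, ¬B} at an ∃-successor
2. Hence ∀t.¬D ⊑ (∀t.∀s.B ⊔ C): entailed.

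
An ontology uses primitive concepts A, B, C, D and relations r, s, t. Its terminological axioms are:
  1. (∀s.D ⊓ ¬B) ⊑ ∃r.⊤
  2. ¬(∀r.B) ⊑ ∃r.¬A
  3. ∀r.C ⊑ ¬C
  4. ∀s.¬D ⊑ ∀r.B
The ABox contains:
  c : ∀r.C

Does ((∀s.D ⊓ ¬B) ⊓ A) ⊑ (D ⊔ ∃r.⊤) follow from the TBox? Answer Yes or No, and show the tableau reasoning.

Yes

1. ((∀s.D ⊓ ¬B) ⊓ A) ⊑ (D ⊔ ∃r.⊤)  ⇔  (((∀s.D ⊓ ¬B) ⊓ A) ⊓ (¬D ⊓ ∀r.⊥)) unsat w.r.t. T
   all branches close; clash ⊥ at an ∃-successor
2. Hence ((∀s.D ⊓ ¬B) ⊓ A) ⊑ (D ⊔ ∃r.⊤): entailed.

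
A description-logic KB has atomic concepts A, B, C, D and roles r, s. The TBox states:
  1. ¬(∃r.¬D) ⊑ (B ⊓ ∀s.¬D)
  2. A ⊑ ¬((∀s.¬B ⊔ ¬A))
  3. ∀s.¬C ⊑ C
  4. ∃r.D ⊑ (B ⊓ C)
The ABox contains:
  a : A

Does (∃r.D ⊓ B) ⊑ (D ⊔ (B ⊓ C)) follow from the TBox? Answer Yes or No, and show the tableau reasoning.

1. (∃r.D ⊓ B) ⊑ (D ⊔ (B ⊓ C))  ⇔  ((∃r.D ⊓ B) ⊓ (¬D ⊓ (¬B ⊔ ¬C))) unsat w.r.t. T
   all branches close; clash {C, ¬C} at x₀
2. Hence (∃r.D ⊓ B) ⊑ (D ⊔ (B ⊓ C)): entailed.

Yes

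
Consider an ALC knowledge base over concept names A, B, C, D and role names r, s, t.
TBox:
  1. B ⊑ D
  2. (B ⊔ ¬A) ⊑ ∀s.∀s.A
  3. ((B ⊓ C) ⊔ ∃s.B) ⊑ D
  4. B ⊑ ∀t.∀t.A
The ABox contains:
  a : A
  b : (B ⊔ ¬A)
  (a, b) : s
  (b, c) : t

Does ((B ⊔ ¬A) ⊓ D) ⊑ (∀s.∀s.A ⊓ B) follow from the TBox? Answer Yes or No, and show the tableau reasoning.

1. ((B ⊔ ¬A) ⊓ D) ⊑ (∀s.∀s.A ⊓ B)  ⇔  (((B ⊔ ¬A) ⊓ D) ⊓ (∃s.∃s.¬A ⊔ ¬B)) unsat w.r.t. T
   apply at x₀: (B ⊔ ¬A)⊑∀s.∀s.A
   open: L(x₀) ⊇ {D, ¬A, ¬B, ∀s.∀s.A}
2. Hence ((B ⊔ ¬A) ⊓ D) ⊑ (∀s.∀s.A ⊓ B): not entailed.

No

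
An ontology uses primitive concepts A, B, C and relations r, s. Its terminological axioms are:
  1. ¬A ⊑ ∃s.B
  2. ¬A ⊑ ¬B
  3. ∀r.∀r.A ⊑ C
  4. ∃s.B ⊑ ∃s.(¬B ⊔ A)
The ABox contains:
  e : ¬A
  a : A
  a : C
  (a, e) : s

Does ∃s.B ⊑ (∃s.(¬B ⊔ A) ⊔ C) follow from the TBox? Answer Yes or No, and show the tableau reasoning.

1. ∃s.B ⊑ (∃s.(¬B ⊔ A) ⊔ C)  ⇔  (∃s.B ⊓ (∀s.(B ⊓ ¬A) ⊓ ¬C)) unsat w.r.t. T
   all branches close; clash {C, ¬C} at x₀
2. Hence ∃s.B ⊑ (∃s.(¬B ⊔ A) ⊔ C): entailed.

Yes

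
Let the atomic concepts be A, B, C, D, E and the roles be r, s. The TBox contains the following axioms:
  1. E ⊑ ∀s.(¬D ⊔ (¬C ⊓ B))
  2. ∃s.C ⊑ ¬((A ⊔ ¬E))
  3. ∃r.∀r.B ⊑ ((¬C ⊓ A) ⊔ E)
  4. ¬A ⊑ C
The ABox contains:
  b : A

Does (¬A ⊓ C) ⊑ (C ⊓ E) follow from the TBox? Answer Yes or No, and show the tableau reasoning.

1. (¬A ⊓ C) ⊑ (C ⊓ E)  ⇔  ((¬A ⊓ C) ⊓ (¬C ⊔ ¬E)) unsat w.r.t. T
   open: L(x₀) ⊇ {C, ¬A, ¬E, ∀r.∃r.¬B, ∀s.¬C}
2. Hence (¬A ⊓ C) ⊑ (C ⊓ E): not entailed.

No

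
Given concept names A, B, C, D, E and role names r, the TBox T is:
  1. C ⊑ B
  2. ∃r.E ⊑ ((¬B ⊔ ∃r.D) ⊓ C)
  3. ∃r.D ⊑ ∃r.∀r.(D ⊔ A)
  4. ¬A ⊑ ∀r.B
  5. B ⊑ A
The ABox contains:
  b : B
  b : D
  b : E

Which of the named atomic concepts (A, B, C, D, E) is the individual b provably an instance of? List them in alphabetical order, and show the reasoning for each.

{A, B, D, E}

1. b : A?  L(b) = {B, D, E} ∪ {¬A}
   clash {A, ¬A} at b — b ∈ A
2. b : B?  L(b) = {B, D, E} ∪ {¬B}
   clash {B, ¬B} at b — b ∈ B
3. b : C?  L(b) = {B, D, E} ∪ {¬C}
   apply at b: B⊑A
   open: L(b) ⊇ {A, B, D, E, ¬C, …} — b ∉ C possible
4. b : D?  L(b) = {B, D, E} ∪ {¬D}
   clash {D, ¬D} at b — b ∈ D
5. b : E?  L(b) = {B, D, E} ∪ {¬E}
   clash {E, ¬E} at b — b ∈ E
6. Entailed for b: {A, B, D, E}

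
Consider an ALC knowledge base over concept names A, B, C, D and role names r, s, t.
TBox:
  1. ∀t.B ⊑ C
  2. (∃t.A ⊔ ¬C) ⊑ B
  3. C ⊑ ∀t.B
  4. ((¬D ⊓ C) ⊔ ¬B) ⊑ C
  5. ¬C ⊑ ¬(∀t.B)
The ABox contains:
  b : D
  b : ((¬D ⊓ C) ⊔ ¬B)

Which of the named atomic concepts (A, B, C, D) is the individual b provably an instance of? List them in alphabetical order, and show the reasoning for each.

1. b : A?  L(b) = {D, ((¬D ⊓ C) ⊔ ¬B)} ∪ {¬A}
   apply at b: ((¬D ⊓ C) ⊔ ¬B)⊑C
   open: L(b) ⊇ {C, D, ¬A, ¬B, ∀t.B, …} — b ∉ A possible
2. b : B?  L(b) = {D, ((¬D ⊓ C) ⊔ ¬B)} ∪ {¬B}
   apply at b: ((¬D ⊓ C) ⊔ ¬B)⊑C
   open: L(b) ⊇ {C, D, ¬B, ∀t.B, ∀t.¬A} — b ∉ B possible
3. b : C?  L(b) = {D, ((¬D ⊓ C) ⊔ ¬B)} ∪ {¬C}
   clash {C, ¬C} at b — b ∈ C
4. b : D?  L(b) = {D, ((¬D ⊓ C) ⊔ ¬B)} ∪ {¬D}
   clash {D, ¬D} at b — b ∈ D
5. Entailed for b: {C, D}

{C, D}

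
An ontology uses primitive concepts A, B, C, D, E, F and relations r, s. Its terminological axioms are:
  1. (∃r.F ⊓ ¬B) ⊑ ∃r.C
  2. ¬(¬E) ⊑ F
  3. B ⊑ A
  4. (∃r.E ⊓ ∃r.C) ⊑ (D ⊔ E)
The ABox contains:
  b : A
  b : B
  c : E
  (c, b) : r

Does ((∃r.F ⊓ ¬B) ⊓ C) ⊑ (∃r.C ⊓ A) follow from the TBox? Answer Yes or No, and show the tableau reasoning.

1. ((∃r.F ⊓ ¬B) ⊓ C) ⊑ (∃r.C ⊓ A)  ⇔  (((∃r.F ⊓ ¬B) ⊓ C) ⊓ (∀r.¬C ⊔ ¬A)) unsat w.r.t. T
   apply at x₀: (∃r.F ⊓ ¬B)⊑∃r.C
   open: L(x₀) ⊇ {C, ¬A, ¬B, ¬E, ∀r.¬E, …} (+ ∃-successors)
2. Hence ((∃r.F ⊓ ¬B) ⊓ C) ⊑ (∃r.C ⊓ A): not entailed.

No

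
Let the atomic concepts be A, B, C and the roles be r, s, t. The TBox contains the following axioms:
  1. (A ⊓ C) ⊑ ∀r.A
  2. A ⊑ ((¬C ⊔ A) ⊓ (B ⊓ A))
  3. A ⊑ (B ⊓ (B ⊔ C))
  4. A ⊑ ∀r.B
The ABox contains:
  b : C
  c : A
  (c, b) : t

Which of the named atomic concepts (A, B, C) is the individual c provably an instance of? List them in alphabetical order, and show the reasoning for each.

{A, B}

1. c : A?  L(c) = {A} ∪ {¬A}
   clash {A, ¬A} at c — c ∈ A
2. c : B?  L(c) = {A} ∪ {¬B}
   clash {B, ¬B} at c — c ∈ B
3. c : C?  L(c) = {A} ∪ {¬C}
   apply at c: A⊑((¬C ⊔ A) ⊓ (B ⊓ A)); A⊑(B ⊓ (B ⊔ C)); A⊑∀r.B
   open: L(c) ⊇ {A, B, ¬C, ∀r.B} — c ∉ C possible
4. Entailed for c: {A, B}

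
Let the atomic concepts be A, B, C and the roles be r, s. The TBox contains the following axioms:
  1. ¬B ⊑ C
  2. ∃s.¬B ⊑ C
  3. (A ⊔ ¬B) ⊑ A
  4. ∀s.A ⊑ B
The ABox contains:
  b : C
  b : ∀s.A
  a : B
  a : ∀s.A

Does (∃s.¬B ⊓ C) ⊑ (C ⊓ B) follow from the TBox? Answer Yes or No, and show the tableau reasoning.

1. (∃s.¬B ⊓ C) ⊑ (C ⊓ B)  ⇔  ((∃s.¬B ⊓ C) ⊓ (¬C ⊔ ¬B)) unsat w.r.t. T
   open: L(x₀) ⊇ {A, C, ¬B, ∃s.¬A, ∃s.¬B} (+ ∃-successors)
2. Hence (∃s.¬B ⊓ C) ⊑ (C ⊓ B): not entailed.

No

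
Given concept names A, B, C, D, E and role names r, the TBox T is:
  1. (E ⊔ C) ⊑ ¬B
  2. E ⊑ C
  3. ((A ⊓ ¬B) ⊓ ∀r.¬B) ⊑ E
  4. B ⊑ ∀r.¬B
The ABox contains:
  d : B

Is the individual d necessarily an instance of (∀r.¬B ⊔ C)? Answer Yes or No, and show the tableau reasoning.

1. d : (∀r.¬B ⊔ C)?  L(d) = {B} ∪ {(∃r.B ⊓ ¬C)}
   clash {C, ¬C} at d — d ∈ (∀r.¬B ⊔ C)
2. Hence d : (∀r.¬B ⊔ C): entailed.

Yes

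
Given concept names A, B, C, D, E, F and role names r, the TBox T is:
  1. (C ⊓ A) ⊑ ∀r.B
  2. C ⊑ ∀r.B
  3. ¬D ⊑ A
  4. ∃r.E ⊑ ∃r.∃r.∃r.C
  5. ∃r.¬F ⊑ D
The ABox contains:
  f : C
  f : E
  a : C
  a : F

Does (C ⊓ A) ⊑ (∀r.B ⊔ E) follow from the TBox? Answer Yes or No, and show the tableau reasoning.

1. (C ⊓ A) ⊑ (∀r.B ⊔ E)  ⇔  ((C ⊓ A) ⊓ (∃r.¬B ⊓ ¬E)) unsat w.r.t. T
   all branches close; clash {B, ¬B} at an ∃-successor
2. Hence (C ⊓ A) ⊑ (∀r.B ⊔ E): entailed.

Yes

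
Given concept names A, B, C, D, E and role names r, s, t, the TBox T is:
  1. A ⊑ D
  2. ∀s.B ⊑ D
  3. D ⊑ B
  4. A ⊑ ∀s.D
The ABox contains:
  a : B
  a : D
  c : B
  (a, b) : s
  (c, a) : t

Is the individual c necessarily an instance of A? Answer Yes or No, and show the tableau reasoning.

No

1. c : A?  L(c) = {B} ∪ {¬A}
   open: L(c) ⊇ {B, ¬A, ∃s.¬B} (+ ∃-successors) — c ∉ A possible
2. Hence c : A: not entailed.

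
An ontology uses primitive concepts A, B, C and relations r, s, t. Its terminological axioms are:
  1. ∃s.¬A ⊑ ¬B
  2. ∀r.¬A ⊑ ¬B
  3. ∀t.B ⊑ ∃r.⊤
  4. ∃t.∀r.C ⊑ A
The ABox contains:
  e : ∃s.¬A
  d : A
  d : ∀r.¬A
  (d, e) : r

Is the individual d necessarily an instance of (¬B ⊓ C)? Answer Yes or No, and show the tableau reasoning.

1. d : (¬B ⊓ C)?  L(d) = {A, ∀r.¬A} ∪ {(B ⊔ ¬C)}
   apply at d: ∀r.¬A⊑¬B
   open: L(d) ⊇ {A, ¬B, ¬C, ∀r.¬A, ∀s.A, …} (+ ∃-successors) — d ∉ (¬B ⊓ C) possible
2. Hence d : (¬B ⊓ C): not entailed.

No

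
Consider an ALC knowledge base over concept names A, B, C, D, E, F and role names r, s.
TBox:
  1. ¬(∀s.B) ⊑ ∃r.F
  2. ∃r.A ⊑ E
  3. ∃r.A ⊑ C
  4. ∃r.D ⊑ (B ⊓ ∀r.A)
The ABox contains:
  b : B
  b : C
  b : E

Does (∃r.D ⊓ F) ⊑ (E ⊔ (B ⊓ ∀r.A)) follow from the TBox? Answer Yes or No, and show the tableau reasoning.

1. (∃r.D ⊓ F) ⊑ (E ⊔ (B ⊓ ∀r.A))  ⇔  ((∃r.D ⊓ F) ⊓ (¬E ⊓ (¬B ⊔ ∃r.¬A))) unsat w.r.t. T
   all branches close; clash {E, ¬E} at x₀
2. Hence (∃r.D ⊓ F) ⊑ (E ⊔ (B ⊓ ∀r.A)): entailed.

Yes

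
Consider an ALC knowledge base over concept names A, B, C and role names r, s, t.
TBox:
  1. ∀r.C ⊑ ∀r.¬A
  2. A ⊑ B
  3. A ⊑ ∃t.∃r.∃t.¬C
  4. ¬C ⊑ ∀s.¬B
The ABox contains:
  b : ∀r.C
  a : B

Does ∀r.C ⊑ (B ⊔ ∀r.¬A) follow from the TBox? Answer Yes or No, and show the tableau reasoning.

Yes

1. ∀r.C ⊑ (B ⊔ ∀r.¬A)  ⇔  (∀r.C ⊓ (¬B ⊓ ∃r.A)) unsat w.r.t. T
   all branches close; clash {B, ¬B} at x₀
2. Hence ∀r.C ⊑ (B ⊔ ∀r.¬A): entailed.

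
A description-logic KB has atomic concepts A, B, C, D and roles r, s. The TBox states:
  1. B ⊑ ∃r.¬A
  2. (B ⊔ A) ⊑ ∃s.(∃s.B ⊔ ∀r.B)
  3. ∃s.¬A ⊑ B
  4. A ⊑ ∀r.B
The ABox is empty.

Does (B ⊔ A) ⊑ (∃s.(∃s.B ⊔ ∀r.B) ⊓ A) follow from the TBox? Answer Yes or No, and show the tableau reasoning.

1. (B ⊔ A) ⊑ (∃s.(∃s.B ⊔ ∀r.B) ⊓ A)  ⇔  ((B ⊔ A) ⊓ (∀s.(∀s.¬B ⊓ ∃r.¬B) ⊔ ¬A)) unsat w.r.t. T
   apply at x₀: (B ⊔ A)⊑∃s.(∃s.B ⊔ ∀r.B)
   open: L(x₀) ⊇ {B, ¬A, ∃r.¬A, ∃s.(∃s.B ⊔ ∀r.B)} (+ ∃-successors)
2. Hence (B ⊔ A) ⊑ (∃s.(∃s.B ⊔ ∀r.B) ⊓ A): not entailed.

No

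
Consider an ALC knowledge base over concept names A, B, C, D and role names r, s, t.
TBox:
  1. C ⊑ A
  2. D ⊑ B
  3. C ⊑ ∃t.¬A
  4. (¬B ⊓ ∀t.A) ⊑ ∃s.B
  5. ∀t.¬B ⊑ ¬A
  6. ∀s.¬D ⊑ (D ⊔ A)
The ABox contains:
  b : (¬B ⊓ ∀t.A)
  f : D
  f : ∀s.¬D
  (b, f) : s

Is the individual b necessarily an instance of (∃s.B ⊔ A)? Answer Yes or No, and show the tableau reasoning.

1. b : (∃s.B ⊔ A)?  L(b) = {(¬B ⊓ ∀t.A)} ∪ {(∀s.¬B ⊓ ¬A)}
   clash {A, ¬A} at b — b ∈ (∃s.B ⊔ A)
2. Hence b : (∃s.B ⊔ A): entailed.

Yes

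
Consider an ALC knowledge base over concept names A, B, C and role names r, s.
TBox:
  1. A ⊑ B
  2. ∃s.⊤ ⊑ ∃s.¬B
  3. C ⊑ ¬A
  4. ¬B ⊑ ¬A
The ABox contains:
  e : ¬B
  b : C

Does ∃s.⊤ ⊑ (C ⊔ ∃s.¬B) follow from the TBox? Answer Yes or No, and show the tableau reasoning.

Yes

1. ∃s.⊤ ⊑ (C ⊔ ∃s.¬B)  ⇔  (∃s.⊤ ⊓ (¬C ⊓ ∀s.B)) unsat w.r.t. T
   all branches close; clash {B, ¬B} at an ∃-successor
2. Hence ∃s.⊤ ⊑ (C ⊔ ∃s.¬B): entailed.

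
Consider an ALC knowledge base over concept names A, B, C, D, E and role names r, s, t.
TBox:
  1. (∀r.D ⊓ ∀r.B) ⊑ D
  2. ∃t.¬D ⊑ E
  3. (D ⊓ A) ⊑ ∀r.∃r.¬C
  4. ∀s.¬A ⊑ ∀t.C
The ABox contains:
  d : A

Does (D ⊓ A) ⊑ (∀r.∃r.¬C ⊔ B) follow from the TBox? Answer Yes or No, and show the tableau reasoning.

1. (D ⊓ A) ⊑ (∀r.∃r.¬C ⊔ B)  ⇔  ((D ⊓ A) ⊓ (∃r.∀r.C ⊓ ¬B)) unsat w.r.t. T
   all branches close; clash {C, ¬C} at an ∃-successor
2. Hence (D ⊓ A) ⊑ (∀r.∃r.¬C ⊔ B): entailed.

Yes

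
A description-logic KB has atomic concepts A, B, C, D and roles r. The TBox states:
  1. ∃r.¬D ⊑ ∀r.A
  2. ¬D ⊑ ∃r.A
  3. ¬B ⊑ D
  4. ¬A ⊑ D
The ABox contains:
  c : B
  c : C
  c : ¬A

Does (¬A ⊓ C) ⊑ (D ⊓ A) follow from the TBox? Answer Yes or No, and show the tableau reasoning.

No

1. (¬A ⊓ C) ⊑ (D ⊓ A)  ⇔  ((¬A ⊓ C) ⊓ (¬D ⊔ ¬A)) unsat w.r.t. T
   apply at x₀: ¬A⊑D
   open: L(x₀) ⊇ {C, D, ¬A, ∀r.D}
2. Hence (¬A ⊓ C) ⊑ (D ⊓ A): not entailed.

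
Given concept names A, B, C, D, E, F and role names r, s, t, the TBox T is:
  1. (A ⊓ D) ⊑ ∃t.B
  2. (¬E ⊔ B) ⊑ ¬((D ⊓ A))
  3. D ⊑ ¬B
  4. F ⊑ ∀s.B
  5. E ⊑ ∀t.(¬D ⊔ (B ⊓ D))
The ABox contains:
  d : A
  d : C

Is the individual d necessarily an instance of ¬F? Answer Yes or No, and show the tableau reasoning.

1. d : ¬F?  L(d) = {A, C} ∪ {F}
   apply at d: F⊑∀s.B
   open: L(d) ⊇ {A, C, E, F, ¬B, …} — d ∉ ¬F possible
2. Hence d : ¬F: not entailed.

No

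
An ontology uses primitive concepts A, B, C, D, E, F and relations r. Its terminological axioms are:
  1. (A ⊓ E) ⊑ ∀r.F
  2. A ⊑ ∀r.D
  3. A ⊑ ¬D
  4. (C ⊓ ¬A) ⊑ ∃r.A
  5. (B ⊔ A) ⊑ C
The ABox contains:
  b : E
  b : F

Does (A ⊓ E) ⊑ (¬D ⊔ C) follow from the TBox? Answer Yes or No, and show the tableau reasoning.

Yes

1. (A ⊓ E) ⊑ (¬D ⊔ C)  ⇔  ((A ⊓ E) ⊓ (D ⊓ ¬C)) unsat w.r.t. T
   all branches close; clash {D, ¬D} at x₀
2. Hence (A ⊓ E) ⊑ (¬D ⊔ C): entailed.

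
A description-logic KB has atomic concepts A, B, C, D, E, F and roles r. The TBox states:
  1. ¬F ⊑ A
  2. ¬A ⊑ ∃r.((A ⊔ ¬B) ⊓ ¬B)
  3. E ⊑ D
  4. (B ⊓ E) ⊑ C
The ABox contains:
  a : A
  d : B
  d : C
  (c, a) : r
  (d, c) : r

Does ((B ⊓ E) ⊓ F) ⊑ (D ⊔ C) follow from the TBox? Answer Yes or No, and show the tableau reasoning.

1. ((B ⊓ E) ⊓ F) ⊑ (D ⊔ C)  ⇔  (((B ⊓ E) ⊓ F) ⊓ (¬D ⊓ ¬C)) unsat w.r.t. T
   all branches close; clash {D, ¬D} at x₀
2. Hence ((B ⊓ E) ⊓ F) ⊑ (D ⊔ C): entailed.

Yes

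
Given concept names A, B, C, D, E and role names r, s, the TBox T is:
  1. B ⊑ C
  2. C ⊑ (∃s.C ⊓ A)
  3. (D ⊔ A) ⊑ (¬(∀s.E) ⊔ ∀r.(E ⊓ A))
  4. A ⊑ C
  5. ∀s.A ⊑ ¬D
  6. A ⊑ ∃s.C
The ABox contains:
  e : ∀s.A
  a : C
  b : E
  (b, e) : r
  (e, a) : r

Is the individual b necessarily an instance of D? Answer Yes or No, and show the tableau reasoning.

1. b : D?  L(b) = {E} ∪ {¬D}
   open: L(b) ⊇ {E, ¬A, ¬B, ¬C, ¬D} — b ∉ D possible
2. Hence b : D: not entailed.

No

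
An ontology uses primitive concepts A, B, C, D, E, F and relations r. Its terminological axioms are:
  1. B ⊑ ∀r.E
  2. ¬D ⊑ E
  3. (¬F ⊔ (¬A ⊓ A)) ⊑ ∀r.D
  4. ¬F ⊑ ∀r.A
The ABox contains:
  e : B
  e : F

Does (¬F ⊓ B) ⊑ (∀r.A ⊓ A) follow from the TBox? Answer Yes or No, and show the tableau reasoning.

1. (¬F ⊓ B) ⊑ (∀r.A ⊓ A)  ⇔  ((¬F ⊓ B) ⊓ (∃r.¬A ⊔ ¬A)) unsat w.r.t. T
   apply at x₀: B⊑∀r.E; ¬F⊑∀r.A
   open: L(x₀) ⊇ {B, D, ¬A, ¬F, ∀r.A, …}
2. Hence (¬F ⊓ B) ⊑ (∀r.A ⊓ A): not entailed.

No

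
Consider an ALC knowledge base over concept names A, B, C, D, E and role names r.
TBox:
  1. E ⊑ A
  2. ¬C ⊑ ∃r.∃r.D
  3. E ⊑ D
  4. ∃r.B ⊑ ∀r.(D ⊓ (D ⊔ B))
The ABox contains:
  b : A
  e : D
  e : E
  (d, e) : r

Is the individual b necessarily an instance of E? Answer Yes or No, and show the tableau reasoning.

No

1. b : E?  L(b) = {A} ∪ {¬E}
   open: L(b) ⊇ {A, C, ¬E, ∀r.¬B} — b ∉ E possible
2. Hence b : E: not entailed.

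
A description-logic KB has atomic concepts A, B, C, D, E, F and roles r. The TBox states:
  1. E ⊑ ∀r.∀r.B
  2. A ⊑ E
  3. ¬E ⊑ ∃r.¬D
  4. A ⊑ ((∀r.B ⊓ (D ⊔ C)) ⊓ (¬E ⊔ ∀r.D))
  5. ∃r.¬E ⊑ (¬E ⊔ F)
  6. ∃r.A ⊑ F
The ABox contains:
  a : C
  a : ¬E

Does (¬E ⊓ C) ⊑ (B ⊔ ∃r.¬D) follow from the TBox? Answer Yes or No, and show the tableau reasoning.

Yes

1. (¬E ⊓ C) ⊑ (B ⊔ ∃r.¬D)  ⇔  ((¬E ⊓ C) ⊓ (¬B ⊓ ∀r.D)) unsat w.r.t. T
   all branches close; clash {E, ¬E} at x₀
2. Hence (¬E ⊓ C) ⊑ (B ⊔ ∃r.¬D): entailed.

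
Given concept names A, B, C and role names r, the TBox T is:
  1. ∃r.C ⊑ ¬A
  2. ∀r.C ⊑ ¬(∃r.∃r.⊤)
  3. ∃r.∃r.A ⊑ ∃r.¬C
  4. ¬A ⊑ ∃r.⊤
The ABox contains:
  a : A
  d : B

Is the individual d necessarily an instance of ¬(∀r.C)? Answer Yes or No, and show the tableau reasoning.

1. d : ¬(∀r.C)?  L(d) = {B} ∪ {∀r.C}
   apply at d: ∀r.C⊑¬(∃r.∃r.⊤)
   open: L(d) ⊇ {A, B, ∀r.C, ∀r.¬C, ∀r.∀r.¬A, …} — d ∉ ¬(∀r.C) possible
2. Hence d : ¬(∀r.C): not entailed.

No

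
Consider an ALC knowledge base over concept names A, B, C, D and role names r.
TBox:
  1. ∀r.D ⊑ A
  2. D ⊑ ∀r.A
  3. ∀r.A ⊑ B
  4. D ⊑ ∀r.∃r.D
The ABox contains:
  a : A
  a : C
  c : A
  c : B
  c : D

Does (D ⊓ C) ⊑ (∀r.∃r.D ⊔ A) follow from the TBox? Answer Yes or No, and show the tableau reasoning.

1. (D ⊓ C) ⊑ (∀r.∃r.D ⊔ A)  ⇔  ((D ⊓ C) ⊓ (∃r.∀r.¬D ⊓ ¬A)) unsat w.r.t. T
   all branches close; clash {A, ¬A} at x₀
2. Hence (D ⊓ C) ⊑ (∀r.∃r.D ⊔ A): entailed.

Yes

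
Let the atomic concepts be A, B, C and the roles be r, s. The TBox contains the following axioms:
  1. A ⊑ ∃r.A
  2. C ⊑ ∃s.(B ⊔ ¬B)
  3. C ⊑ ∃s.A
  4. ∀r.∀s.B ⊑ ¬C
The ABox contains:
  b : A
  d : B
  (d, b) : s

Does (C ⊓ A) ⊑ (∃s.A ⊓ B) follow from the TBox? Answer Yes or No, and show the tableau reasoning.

No

1. (C ⊓ A) ⊑ (∃s.A ⊓ B)  ⇔  ((C ⊓ A) ⊓ (∀s.¬A ⊔ ¬B)) unsat w.r.t. T
   apply at x₀: A⊑∃r.A; C⊑∃s.(B ⊔ ¬B); C⊑∃s.A
   open: L(x₀) ⊇ {A, C, ¬B, ∃r.A, ∃r.∃s.¬B, …} (+ ∃-successors)
2. Hence (C ⊓ A) ⊑ (∃s.A ⊓ B): not entailed.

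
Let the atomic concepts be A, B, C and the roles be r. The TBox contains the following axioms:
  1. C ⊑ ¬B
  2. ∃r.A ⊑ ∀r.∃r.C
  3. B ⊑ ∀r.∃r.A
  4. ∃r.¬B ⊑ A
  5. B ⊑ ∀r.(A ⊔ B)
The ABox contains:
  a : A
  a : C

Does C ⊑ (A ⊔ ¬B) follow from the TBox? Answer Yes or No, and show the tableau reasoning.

1. C ⊑ (A ⊔ ¬B)  ⇔  (C ⊓ (¬A ⊓ B)) unsat w.r.t. T
   all branches close; clash {B, ¬B} at x₀
2. Hence C ⊑ (A ⊔ ¬B): entailed.

Yes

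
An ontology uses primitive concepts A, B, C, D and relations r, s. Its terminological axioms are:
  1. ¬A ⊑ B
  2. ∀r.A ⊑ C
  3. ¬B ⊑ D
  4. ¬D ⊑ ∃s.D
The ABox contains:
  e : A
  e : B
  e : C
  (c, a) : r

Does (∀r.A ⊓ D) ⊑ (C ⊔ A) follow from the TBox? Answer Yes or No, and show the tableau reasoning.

1. (∀r.A ⊓ D) ⊑ (C ⊔ A)  ⇔  ((∀r.A ⊓ D) ⊓ (¬C ⊓ ¬A)) unsat w.r.t. T
   all branches close; clash {C, ¬C} at x₀
2. Hence (∀r.A ⊓ D) ⊑ (C ⊔ A): entailed.

Yes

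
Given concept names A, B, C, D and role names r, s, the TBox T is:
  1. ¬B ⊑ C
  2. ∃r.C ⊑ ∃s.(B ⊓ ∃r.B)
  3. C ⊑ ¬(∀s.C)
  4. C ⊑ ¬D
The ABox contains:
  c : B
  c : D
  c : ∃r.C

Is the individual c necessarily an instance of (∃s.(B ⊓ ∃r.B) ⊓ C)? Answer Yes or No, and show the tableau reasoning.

No

1. c : (∃s.(B ⊓ ∃r.B) ⊓ C)?  L(c) = {B, D, ∃r.C} ∪ {(∀s.(¬B ⊔ ∀r.¬B) ⊔ ¬C)}
   apply at c: ∃r.C⊑∃s.(B ⊓ ∃r.B)
   open: L(c) ⊇ {B, D, ¬C, ∃r.C, ∃s.(B ⊓ ∃r.B)} (+ ∃-successors) — c ∉ (∃s.(B ⊓ ∃r.B) ⊓ C) possible
2. Hence c : (∃s.(B ⊓ ∃r.B) ⊓ C): not entailed.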